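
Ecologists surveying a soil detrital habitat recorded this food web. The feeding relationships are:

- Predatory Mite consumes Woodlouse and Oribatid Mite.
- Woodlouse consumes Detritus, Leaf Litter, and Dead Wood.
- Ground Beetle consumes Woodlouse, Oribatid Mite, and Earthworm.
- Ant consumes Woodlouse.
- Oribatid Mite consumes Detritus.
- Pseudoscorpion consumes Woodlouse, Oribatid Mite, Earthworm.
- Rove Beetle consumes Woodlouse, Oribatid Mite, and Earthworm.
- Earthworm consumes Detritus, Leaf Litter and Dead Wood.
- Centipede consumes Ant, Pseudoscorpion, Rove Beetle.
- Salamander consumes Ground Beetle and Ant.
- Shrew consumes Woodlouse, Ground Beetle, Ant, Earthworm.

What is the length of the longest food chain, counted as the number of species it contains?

One longest chain: Dead Wood → Woodlouse → Ant → Shrew.
It has 4 species and 3 links.

4 species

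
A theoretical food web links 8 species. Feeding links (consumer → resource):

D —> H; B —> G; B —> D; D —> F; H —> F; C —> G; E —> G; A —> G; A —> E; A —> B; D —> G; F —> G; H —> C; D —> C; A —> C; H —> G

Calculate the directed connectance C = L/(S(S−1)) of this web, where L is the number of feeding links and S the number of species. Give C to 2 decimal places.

The web has S = 8 species and L = 16 feeding links.
C = L / (S(S−1)) = 16 / 56 = 0.2857 ≈ 0.29.

C = 0.29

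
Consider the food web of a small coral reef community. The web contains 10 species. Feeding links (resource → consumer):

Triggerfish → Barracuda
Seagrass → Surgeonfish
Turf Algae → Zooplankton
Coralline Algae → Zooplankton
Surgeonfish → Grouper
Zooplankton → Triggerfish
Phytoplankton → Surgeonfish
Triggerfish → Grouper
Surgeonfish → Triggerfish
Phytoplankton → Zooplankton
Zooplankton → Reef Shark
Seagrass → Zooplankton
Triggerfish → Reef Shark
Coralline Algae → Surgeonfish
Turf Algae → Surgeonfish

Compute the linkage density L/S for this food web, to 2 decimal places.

There are L = 15 links among S = 10 species.
L/S = 15/10 = 1.5000 ≈ 1.50.

L/S = 1.50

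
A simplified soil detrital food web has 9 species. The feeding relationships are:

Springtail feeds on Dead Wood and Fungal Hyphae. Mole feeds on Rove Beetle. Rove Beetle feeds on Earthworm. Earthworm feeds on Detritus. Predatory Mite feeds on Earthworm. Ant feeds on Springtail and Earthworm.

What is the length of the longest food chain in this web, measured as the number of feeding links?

3 links

One longest chain: Detritus → Earthworm → Rove Beetle → Mole.
It has 4 species and 3 links.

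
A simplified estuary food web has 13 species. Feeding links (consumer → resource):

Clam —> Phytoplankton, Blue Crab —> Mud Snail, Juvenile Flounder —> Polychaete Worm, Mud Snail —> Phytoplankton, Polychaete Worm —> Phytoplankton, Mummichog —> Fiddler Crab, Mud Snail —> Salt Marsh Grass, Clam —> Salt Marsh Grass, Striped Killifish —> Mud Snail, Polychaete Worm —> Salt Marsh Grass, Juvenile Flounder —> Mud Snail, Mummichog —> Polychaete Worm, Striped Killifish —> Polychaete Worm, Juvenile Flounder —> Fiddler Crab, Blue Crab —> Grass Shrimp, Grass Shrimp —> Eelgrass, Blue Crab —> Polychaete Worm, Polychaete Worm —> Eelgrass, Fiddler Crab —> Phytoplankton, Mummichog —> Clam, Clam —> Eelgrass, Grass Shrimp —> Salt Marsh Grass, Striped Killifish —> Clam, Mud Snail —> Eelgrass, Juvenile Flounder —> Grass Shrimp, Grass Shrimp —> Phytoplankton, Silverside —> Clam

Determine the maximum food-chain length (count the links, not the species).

2 links

One longest chain: Eelgrass → Clam → Striped Killifish.
It has 3 species and 2 links.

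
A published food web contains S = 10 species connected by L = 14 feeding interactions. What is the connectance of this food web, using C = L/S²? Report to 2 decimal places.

The web has S = 10 species and L = 14 feeding links.
C = L / S² = 14 / 100 = 0.1400 ≈ 0.14.

C = 0.14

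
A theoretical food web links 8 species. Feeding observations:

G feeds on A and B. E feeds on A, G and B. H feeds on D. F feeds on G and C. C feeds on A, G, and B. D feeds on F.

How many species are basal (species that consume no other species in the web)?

2

Basal species (no prey listed): B, A.
Count: 2.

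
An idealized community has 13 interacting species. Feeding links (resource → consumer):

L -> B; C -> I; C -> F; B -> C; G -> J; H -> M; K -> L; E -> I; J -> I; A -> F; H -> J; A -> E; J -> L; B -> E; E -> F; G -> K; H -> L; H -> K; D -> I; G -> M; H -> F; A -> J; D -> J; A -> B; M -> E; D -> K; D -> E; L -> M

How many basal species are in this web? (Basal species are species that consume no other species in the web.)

4

Basal species (no prey listed): A, D, H, G.
Count: 4.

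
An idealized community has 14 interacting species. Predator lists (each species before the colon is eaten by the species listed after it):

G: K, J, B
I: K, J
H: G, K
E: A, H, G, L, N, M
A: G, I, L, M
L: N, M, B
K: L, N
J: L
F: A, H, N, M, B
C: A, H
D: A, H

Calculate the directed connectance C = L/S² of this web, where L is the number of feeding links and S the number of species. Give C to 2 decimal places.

The web has S = 14 species and L = 32 feeding links.
C = L / S² = 32 / 196 = 0.1633 ≈ 0.16.

C = 0.16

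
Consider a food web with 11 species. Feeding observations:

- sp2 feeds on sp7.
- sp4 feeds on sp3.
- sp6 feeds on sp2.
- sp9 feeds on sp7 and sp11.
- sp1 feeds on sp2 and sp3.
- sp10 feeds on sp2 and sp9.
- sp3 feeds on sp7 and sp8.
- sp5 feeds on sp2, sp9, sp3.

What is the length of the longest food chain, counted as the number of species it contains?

One longest chain: sp8 → sp3 → sp1.
It has 3 species and 2 links.

3 species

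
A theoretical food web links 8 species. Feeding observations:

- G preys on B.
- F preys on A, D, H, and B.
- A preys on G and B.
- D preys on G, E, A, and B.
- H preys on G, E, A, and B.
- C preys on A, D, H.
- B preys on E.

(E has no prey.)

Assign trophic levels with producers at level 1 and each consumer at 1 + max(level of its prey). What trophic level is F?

Trophic level 6

E is a producer → level 1.
B eats E → level 2.
G eats B → level 3.
A eats G (level 3); other prey at levels: B 2 → level 4.
D eats A (level 4); other prey at levels: E 1, B 2, G 3 → level 5.
F eats D (level 5); other prey at levels: B 2, A 4, H 5 → level 6.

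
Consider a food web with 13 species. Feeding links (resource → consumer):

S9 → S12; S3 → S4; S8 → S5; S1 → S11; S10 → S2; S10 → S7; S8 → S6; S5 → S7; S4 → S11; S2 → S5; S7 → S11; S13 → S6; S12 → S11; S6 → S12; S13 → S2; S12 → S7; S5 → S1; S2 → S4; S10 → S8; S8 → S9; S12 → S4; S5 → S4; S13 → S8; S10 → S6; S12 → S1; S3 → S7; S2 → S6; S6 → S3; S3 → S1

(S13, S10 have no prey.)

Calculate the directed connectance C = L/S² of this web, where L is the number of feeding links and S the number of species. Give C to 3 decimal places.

C = 0.172

The web has S = 13 species and L = 29 feeding links.
C = L / S² = 29 / 169 = 0.1716 ≈ 0.172.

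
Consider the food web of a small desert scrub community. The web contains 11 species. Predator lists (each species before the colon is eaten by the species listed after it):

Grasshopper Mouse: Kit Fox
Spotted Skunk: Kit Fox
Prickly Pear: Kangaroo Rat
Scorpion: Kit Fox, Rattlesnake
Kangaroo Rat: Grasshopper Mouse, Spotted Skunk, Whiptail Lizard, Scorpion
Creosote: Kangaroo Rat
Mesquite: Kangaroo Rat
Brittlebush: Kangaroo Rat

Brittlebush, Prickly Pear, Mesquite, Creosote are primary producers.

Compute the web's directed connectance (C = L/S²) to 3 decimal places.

The web has S = 11 species and L = 12 feeding links.
C = L / S² = 12 / 121 = 0.0992 ≈ 0.099.

C = 0.099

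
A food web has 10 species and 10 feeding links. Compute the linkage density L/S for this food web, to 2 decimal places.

There are L = 10 links among S = 10 species.
L/S = 10/10 = 1.0000 ≈ 1.00.

L/S = 1.00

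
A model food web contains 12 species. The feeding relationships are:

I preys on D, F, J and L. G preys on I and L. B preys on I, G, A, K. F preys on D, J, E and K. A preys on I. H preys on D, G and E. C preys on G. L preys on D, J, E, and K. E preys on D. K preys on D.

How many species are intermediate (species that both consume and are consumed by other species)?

7

Intermediate species (has both prey and predators): K, E, L, F, I, G, A.
Count: 7.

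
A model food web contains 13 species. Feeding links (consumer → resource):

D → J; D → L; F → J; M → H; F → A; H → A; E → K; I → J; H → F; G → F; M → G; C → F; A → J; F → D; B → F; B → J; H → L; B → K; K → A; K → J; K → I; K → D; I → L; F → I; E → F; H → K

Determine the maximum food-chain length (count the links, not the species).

One longest chain: J → I → K → H → M.
It has 5 species and 4 links.

4 links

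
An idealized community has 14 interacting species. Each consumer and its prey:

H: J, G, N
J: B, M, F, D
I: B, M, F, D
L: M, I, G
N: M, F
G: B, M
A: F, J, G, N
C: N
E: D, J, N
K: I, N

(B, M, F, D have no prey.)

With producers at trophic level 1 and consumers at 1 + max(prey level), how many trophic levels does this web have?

Producers (level 1): B, M, F, D.
B → J → A gives A level 3.
No species has a prey at level 3, so no species reaches level 4.

3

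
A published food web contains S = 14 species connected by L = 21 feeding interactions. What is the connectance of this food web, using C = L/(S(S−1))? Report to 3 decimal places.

C = 0.115

The web has S = 14 species and L = 21 feeding links.
C = L / (S(S−1)) = 21 / 182 = 0.1154 ≈ 0.115.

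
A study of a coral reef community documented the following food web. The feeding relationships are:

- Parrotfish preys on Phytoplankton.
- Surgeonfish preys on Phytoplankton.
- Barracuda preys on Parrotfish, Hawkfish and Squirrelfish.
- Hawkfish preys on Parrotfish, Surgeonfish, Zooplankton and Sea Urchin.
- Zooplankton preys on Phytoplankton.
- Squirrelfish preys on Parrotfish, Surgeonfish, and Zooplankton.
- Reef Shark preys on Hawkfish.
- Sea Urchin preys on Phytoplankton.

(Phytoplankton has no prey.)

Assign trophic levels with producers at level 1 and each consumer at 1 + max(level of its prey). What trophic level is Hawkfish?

Phytoplankton is a producer → level 1.
Sea Urchin eats Phytoplankton → level 2.
Hawkfish eats Sea Urchin (level 2); other prey at levels: Parrotfish 2, Surgeonfish 2, Zooplankton 2 → level 3.

Trophic level 3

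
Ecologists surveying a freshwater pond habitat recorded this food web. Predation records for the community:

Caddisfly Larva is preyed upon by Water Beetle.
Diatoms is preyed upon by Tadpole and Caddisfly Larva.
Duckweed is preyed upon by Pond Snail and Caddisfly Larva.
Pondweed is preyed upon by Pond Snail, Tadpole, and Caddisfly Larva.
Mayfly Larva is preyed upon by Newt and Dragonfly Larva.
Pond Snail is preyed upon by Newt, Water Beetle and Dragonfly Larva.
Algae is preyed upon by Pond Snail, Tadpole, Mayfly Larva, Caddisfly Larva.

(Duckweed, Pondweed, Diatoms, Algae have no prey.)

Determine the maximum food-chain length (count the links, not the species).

2 links

One longest chain: Duckweed → Pond Snail → Newt.
It has 3 species and 2 links.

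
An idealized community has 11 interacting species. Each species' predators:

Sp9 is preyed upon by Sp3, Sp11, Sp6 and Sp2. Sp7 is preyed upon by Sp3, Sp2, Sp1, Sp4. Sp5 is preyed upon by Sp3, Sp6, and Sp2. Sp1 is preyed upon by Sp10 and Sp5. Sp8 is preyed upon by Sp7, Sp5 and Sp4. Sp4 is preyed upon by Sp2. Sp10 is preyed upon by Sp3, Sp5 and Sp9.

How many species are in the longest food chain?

One longest chain: Sp8 → Sp7 → Sp1 → Sp10 → Sp9 → Sp11.
It has 6 species and 5 links.

6 species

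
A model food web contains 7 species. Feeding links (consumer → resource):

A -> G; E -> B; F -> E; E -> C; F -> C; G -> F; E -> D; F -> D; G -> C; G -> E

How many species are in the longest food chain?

5 species

One longest chain: B → E → F → G → A.
It has 5 species and 4 links.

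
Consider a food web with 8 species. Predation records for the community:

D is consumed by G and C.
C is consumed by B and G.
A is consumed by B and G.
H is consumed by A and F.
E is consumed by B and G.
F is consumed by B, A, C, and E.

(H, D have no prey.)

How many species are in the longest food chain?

4 species

One longest chain: H → F → E → G.
It has 4 species and 3 links.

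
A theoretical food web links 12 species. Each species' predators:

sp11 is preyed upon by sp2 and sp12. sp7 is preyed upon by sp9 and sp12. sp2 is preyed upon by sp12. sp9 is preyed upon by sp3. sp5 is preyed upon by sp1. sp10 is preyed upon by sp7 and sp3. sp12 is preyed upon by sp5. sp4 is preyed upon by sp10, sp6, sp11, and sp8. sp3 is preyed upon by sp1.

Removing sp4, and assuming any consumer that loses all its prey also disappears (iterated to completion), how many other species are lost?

Remove sp4.
Round 1: sp6 (all prey gone), sp8 (all prey gone), sp11 (all prey gone), sp10 (all prey gone) → extinct.
Round 2: sp7 (all prey gone), sp2 (all prey gone) → extinct.
Round 3: sp9 (all prey gone), sp12 (all prey gone) → extinct.
Round 4: sp3 (all prey gone), sp5 (all prey gone) → extinct.
Round 5: sp1 (all prey gone) → extinct.
No further losses. Total secondary extinctions: 11.

11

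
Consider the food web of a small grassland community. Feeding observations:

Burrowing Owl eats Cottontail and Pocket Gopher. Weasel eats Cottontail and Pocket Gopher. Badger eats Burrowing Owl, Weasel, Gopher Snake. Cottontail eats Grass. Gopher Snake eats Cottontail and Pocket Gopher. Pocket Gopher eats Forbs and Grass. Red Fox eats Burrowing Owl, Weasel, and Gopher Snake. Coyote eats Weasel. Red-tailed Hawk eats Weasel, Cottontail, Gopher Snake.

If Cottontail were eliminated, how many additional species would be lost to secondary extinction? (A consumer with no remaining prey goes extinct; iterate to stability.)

0

Remove Cottontail.
Every predator of it retains at least one other prey: Burrowing Owl still has Pocket Gopher; Weasel still has Pocket Gopher; Gopher Snake still has Pocket Gopher; Red-tailed Hawk still has Weasel, Gopher Snake.
No consumer loses all prey, so no secondary extinctions occur.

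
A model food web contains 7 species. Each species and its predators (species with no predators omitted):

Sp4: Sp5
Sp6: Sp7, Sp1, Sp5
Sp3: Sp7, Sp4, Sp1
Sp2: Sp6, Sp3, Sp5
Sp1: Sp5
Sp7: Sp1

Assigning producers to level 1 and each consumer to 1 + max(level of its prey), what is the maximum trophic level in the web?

5

Producers (level 1): Sp2.
Sp2 → Sp6 → Sp7 → Sp1 → Sp5 gives Sp5 level 5.
No species has a prey at level 5, so no species reaches level 6.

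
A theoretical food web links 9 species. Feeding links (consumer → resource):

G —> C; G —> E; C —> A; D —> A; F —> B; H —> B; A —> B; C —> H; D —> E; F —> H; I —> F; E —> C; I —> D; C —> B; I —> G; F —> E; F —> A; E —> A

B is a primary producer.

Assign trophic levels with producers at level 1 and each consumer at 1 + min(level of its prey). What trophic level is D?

B is a producer → level 1.
A eats B → level 2.
D eats A → level 3.
No prey of D is below level 2, so 3 is the minimum.

Trophic level 3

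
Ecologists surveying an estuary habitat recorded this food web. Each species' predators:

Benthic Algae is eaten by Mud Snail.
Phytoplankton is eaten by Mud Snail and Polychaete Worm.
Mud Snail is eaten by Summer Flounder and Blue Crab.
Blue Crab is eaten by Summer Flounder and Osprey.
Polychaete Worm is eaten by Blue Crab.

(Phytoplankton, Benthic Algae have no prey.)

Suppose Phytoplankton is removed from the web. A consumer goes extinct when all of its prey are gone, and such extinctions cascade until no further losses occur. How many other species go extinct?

Remove Phytoplankton.
Round 1: Polychaete Worm (all prey gone) → extinct.
No further losses. Total secondary extinctions: 1.

1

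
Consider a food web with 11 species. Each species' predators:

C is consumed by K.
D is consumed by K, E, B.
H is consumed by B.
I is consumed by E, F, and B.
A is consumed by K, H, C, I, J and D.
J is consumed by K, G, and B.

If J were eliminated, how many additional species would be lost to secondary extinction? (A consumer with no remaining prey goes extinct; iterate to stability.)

Remove J.
Round 1: G (all prey gone) → extinct.
No further losses. Total secondary extinctions: 1.

1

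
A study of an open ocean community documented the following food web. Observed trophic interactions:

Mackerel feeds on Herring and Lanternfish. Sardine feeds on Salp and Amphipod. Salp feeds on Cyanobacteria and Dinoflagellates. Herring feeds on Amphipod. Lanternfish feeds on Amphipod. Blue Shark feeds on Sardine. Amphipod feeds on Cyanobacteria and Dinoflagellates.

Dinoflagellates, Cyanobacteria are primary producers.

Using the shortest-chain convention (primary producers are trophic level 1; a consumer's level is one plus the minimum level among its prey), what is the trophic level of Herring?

Trophic level 3

Dinoflagellates is a producer → level 1.
Amphipod eats Dinoflagellates → level 2.
Herring eats Amphipod → level 3.
No prey of Herring is below level 2, so 3 is the minimum.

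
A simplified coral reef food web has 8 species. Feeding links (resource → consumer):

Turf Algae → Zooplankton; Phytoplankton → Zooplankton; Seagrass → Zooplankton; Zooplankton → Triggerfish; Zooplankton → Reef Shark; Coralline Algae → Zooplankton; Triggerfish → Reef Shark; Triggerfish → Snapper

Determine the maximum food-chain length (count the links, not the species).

One longest chain: Phytoplankton → Zooplankton → Triggerfish → Snapper.
It has 4 species and 3 links.

3 links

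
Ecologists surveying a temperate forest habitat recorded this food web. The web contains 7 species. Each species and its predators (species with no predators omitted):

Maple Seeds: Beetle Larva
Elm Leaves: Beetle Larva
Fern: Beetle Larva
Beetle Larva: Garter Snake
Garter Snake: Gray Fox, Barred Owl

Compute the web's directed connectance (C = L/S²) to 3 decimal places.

C = 0.122

The web has S = 7 species and L = 6 feeding links.
C = L / S² = 6 / 49 = 0.1224 ≈ 0.122.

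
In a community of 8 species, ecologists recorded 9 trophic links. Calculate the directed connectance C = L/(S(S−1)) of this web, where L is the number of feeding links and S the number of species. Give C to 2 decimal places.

C = 0.16

The web has S = 8 species and L = 9 feeding links.
C = L / (S(S−1)) = 9 / 56 = 0.1607 ≈ 0.16.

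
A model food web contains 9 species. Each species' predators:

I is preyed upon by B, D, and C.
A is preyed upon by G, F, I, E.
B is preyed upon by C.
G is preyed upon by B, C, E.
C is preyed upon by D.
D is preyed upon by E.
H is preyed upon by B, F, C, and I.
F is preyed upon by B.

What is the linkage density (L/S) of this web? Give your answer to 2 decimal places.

There are L = 18 links among S = 9 species.
L/S = 18/9 = 2.0000 ≈ 2.00.

L/S = 2.00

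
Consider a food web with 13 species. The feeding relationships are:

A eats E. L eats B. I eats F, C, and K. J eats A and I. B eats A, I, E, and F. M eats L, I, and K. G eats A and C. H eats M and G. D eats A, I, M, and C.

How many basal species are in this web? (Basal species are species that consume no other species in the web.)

Basal species (no prey listed): E, K, F, C.
Count: 4.

4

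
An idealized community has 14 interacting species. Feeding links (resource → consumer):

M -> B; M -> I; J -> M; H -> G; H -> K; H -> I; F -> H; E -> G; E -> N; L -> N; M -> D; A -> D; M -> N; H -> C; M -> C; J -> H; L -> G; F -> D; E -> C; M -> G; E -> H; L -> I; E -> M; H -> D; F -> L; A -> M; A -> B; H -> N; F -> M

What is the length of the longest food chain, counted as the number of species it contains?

3 species

One longest chain: F → H → D.
It has 3 species and 2 links.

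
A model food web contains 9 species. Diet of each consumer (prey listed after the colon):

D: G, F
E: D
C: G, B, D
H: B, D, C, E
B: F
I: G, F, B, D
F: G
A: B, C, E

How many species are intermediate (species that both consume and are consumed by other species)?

5

Intermediate species (has both prey and predators): F, B, D, C, E.
Count: 5.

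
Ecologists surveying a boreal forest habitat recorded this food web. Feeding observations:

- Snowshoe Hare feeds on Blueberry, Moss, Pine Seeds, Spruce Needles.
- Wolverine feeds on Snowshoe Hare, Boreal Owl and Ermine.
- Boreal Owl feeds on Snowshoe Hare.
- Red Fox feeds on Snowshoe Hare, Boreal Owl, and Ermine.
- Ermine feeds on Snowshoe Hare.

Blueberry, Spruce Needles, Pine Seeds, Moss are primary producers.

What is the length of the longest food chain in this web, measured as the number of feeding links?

3 links

One longest chain: Blueberry → Snowshoe Hare → Ermine → Red Fox.
It has 4 species and 3 links.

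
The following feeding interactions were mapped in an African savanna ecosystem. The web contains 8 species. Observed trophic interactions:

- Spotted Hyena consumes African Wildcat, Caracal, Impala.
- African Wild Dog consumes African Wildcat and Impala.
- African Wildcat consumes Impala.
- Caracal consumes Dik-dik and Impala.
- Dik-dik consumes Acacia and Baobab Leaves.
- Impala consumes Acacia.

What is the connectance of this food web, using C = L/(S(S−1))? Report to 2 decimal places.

C = 0.20

The web has S = 8 species and L = 11 feeding links.
C = L / (S(S−1)) = 11 / 56 = 0.1964 ≈ 0.20.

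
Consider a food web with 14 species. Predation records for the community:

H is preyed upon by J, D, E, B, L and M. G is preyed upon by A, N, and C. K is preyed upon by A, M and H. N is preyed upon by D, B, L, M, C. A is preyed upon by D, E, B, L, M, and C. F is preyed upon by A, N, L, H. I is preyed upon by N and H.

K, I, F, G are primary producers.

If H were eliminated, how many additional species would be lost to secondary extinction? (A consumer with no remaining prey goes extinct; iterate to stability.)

1

Remove H.
Round 1: J (all prey gone) → extinct.
No further losses. Total secondary extinctions: 1.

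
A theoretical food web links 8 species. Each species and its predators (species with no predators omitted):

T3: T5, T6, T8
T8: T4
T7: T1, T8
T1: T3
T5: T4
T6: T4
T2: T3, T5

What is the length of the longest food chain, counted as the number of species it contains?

One longest chain: T7 → T1 → T3 → T5 → T4.
It has 5 species and 4 links.

5 species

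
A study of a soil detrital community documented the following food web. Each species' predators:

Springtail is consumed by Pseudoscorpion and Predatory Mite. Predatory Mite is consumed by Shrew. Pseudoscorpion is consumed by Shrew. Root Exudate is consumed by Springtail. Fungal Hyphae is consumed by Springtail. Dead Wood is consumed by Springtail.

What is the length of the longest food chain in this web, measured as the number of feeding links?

One longest chain: Fungal Hyphae → Springtail → Pseudoscorpion → Shrew.
It has 4 species and 3 links.

3 links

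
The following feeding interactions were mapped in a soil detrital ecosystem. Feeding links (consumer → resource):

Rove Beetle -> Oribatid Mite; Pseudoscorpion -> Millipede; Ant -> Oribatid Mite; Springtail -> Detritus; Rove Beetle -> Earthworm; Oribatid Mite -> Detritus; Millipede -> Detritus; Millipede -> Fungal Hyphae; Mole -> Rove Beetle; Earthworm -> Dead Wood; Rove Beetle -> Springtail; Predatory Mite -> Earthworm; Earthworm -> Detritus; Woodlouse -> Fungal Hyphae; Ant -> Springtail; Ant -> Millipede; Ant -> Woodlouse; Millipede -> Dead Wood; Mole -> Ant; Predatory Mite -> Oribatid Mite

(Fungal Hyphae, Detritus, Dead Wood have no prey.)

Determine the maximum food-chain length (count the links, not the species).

3 links

One longest chain: Fungal Hyphae → Woodlouse → Ant → Mole.
It has 4 species and 3 links.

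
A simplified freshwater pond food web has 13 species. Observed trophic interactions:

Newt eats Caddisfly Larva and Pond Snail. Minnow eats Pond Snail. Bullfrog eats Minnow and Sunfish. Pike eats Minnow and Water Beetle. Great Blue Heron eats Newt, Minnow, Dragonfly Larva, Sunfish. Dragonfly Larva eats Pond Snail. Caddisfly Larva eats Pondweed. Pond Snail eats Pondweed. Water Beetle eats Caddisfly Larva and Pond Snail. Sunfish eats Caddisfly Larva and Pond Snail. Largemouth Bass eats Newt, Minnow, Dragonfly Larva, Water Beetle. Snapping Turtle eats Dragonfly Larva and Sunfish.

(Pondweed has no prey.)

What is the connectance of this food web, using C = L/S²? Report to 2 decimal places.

C = 0.14

The web has S = 13 species and L = 24 feeding links.
C = L / S² = 24 / 169 = 0.1420 ≈ 0.14.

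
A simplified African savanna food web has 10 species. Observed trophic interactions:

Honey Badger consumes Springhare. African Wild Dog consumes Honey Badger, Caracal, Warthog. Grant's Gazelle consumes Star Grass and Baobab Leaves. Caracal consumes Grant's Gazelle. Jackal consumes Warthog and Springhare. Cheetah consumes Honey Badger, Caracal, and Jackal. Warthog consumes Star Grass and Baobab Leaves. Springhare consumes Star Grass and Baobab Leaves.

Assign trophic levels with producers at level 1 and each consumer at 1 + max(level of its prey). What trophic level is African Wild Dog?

Star Grass is a producer → level 1.
Grant's Gazelle eats Star Grass (level 1); other prey at levels: Baobab Leaves 1 → level 2.
Caracal eats Grant's Gazelle → level 3.
African Wild Dog eats Caracal (level 3); other prey at levels: Warthog 2, Honey Badger 3 → level 4.

Trophic level 4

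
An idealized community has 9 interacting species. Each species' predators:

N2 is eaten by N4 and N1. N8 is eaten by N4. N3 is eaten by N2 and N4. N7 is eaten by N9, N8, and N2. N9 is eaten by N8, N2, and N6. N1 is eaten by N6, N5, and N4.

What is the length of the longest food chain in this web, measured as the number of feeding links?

4 links

One longest chain: N7 → N9 → N2 → N1 → N6.
It has 5 species and 4 links.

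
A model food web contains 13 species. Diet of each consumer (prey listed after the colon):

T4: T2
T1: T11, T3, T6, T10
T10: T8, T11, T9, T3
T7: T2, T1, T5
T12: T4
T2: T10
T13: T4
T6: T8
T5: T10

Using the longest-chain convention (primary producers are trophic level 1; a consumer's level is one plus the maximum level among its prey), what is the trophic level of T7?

Trophic level 4

T8 is a producer → level 1.
T10 eats T8 (level 1); other prey at levels: T11 1, T9 1, T3 1 → level 2.
T5 eats T10 → level 3.
T7 eats T5 (level 3); other prey at levels: T2 3, T1 3 → level 4.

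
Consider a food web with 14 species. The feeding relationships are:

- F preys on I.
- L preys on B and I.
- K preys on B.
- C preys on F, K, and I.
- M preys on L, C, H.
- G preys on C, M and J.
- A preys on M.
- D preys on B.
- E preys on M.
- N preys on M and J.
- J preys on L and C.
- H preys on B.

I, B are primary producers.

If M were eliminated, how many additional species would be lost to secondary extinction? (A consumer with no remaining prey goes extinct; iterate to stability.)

Remove M.
Round 1: E (all prey gone), A (all prey gone) → extinct.
No further losses. Total secondary extinctions: 2.

2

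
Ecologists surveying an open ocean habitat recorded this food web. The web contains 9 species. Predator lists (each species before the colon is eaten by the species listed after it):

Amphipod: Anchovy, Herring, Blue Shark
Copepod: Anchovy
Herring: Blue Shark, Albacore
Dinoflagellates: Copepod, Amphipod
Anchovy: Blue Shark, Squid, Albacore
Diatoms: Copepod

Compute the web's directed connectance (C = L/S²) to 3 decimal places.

The web has S = 9 species and L = 12 feeding links.
C = L / S² = 12 / 81 = 0.1481 ≈ 0.148.

C = 0.148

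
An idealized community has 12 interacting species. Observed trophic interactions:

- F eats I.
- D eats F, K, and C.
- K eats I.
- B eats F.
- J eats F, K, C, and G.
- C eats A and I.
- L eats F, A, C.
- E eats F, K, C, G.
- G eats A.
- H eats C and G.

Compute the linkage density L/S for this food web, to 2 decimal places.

L/S = 1.83

There are L = 22 links among S = 12 species.
L/S = 22/12 = 1.8333 ≈ 1.83.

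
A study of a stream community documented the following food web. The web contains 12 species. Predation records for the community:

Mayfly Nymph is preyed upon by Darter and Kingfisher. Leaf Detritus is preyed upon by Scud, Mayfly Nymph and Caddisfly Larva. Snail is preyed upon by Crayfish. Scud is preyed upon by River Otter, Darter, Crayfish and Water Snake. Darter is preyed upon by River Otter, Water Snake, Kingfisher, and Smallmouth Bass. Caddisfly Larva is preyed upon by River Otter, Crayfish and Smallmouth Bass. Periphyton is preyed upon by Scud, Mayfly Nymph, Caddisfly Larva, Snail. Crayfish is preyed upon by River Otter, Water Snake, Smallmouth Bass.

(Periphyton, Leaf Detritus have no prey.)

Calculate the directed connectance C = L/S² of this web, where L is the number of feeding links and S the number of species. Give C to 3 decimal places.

C = 0.167

The web has S = 12 species and L = 24 feeding links.
C = L / S² = 24 / 144 = 0.1667 ≈ 0.167.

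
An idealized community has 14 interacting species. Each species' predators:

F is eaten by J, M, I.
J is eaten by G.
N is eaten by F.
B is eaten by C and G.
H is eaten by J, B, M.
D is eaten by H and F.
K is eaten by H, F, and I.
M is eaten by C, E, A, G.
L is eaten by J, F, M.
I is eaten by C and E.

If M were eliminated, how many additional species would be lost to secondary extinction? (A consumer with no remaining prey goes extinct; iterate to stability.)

Remove M.
Round 1: A (all prey gone) → extinct.
No further losses. Total secondary extinctions: 1.

1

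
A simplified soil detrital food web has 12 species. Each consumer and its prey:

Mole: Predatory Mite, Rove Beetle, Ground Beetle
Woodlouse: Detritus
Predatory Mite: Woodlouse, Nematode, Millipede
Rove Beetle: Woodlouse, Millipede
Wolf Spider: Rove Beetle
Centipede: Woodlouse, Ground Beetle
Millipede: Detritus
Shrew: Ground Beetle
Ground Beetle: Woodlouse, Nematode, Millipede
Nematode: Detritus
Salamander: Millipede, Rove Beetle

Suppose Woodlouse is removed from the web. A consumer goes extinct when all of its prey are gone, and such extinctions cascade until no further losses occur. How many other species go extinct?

0

Remove Woodlouse.
Every predator of it retains at least one other prey: Predatory Mite still has Nematode, Millipede; Rove Beetle still has Millipede; Ground Beetle still has Nematode, Millipede; Centipede still has Ground Beetle.
No consumer loses all prey, so no secondary extinctions occur.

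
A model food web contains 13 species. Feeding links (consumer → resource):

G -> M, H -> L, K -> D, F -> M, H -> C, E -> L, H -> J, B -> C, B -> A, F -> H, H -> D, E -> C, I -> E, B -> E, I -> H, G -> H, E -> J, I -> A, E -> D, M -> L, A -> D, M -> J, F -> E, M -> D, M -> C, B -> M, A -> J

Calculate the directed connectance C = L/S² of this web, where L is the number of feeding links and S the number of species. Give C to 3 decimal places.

C = 0.160

The web has S = 13 species and L = 27 feeding links.
C = L / S² = 27 / 169 = 0.1598 ≈ 0.160.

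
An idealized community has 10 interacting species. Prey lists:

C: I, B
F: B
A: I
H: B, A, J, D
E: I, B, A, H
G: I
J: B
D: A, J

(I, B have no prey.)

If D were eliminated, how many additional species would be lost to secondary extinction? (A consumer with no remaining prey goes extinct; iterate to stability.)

Remove D.
Every predator of it retains at least one other prey: H still has B, A, J.
No consumer loses all prey, so no secondary extinctions occur.

0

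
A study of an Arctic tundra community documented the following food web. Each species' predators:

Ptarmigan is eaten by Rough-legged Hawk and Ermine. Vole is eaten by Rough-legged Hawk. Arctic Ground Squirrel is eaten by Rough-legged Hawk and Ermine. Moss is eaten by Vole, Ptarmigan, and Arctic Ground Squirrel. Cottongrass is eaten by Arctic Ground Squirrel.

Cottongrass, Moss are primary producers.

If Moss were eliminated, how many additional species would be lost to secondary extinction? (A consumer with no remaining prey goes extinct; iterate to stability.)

Remove Moss.
Round 1: Ptarmigan (all prey gone), Vole (all prey gone) → extinct.
No further losses. Total secondary extinctions: 2.

2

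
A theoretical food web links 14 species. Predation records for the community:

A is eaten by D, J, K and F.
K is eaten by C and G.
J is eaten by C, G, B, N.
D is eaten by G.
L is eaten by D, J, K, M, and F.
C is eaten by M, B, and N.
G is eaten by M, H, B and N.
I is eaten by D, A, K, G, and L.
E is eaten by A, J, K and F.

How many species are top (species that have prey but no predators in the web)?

Top species (has prey, but nothing eats it): F, N, M, H, B.
Count: 5.

5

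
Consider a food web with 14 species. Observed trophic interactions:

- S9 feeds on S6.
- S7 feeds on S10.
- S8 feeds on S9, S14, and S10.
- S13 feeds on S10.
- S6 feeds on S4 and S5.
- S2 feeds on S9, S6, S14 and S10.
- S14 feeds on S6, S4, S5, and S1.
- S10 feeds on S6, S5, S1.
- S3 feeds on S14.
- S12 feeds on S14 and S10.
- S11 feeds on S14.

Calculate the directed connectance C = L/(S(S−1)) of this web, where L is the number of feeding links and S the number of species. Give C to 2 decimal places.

The web has S = 14 species and L = 23 feeding links.
C = L / (S(S−1)) = 23 / 182 = 0.1264 ≈ 0.13.

C = 0.13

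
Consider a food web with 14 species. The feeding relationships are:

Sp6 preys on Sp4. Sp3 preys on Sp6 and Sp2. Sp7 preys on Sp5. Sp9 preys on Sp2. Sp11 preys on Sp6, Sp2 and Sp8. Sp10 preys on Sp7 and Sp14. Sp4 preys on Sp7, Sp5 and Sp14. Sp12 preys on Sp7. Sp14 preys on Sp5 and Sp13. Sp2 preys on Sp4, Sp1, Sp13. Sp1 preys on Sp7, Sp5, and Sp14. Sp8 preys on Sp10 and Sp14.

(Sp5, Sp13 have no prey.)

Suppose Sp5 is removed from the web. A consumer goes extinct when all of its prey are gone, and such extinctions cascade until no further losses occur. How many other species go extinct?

Remove Sp5.
Round 1: Sp7 (all prey gone) → extinct.
Round 2: Sp12 (all prey gone) → extinct.
No further losses. Total secondary extinctions: 2.

2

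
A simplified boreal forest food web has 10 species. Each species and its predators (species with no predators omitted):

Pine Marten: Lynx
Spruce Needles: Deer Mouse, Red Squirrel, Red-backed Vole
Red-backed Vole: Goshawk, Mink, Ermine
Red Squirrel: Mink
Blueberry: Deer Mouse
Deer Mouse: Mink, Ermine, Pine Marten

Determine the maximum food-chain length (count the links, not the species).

3 links

One longest chain: Blueberry → Deer Mouse → Pine Marten → Lynx.
It has 4 species and 3 links.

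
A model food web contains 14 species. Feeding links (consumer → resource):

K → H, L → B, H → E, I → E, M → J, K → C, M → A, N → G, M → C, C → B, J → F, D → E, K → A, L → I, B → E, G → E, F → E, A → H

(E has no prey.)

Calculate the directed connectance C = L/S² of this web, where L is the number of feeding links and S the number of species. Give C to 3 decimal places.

The web has S = 14 species and L = 18 feeding links.
C = L / S² = 18 / 196 = 0.0918 ≈ 0.092.

C = 0.092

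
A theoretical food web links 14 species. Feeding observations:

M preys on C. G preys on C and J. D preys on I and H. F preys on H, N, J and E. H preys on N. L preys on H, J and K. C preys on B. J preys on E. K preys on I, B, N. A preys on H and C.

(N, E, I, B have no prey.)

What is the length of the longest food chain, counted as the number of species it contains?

One longest chain: N → H → F.
It has 3 species and 2 links.

3 species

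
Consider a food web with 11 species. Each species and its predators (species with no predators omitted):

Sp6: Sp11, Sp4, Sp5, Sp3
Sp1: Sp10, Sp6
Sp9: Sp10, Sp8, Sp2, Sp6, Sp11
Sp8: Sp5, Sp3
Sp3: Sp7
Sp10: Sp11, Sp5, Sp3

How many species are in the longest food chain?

One longest chain: Sp1 → Sp10 → Sp3 → Sp7.
It has 4 species and 3 links.

4 species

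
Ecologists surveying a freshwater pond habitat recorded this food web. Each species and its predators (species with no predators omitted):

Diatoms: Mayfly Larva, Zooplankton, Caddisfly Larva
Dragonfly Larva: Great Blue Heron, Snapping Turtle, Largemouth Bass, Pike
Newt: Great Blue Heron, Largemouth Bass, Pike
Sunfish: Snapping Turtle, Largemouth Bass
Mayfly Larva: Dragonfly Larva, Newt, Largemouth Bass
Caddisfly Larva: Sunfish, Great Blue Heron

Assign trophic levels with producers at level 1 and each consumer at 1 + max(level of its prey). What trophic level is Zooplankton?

Trophic level 2

Diatoms is a producer → level 1.
Zooplankton eats Diatoms → level 2.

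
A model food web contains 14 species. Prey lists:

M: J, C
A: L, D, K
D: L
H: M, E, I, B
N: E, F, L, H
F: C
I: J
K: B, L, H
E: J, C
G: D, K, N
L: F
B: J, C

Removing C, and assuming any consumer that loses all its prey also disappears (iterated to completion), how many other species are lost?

Remove C.
Round 1: F (all prey gone) → extinct.
Round 2: L (all prey gone) → extinct.
Round 3: D (all prey gone) → extinct.
No further losses. Total secondary extinctions: 3.

3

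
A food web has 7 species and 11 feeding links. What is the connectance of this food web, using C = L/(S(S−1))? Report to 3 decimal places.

The web has S = 7 species and L = 11 feeding links.
C = L / (S(S−1)) = 11 / 42 = 0.2619 ≈ 0.262.

C = 0.262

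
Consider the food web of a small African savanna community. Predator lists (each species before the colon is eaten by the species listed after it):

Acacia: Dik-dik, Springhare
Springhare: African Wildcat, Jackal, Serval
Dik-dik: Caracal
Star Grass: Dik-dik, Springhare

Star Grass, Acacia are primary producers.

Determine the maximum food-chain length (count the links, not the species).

2 links

One longest chain: Star Grass → Springhare → African Wildcat.
It has 3 species and 2 links.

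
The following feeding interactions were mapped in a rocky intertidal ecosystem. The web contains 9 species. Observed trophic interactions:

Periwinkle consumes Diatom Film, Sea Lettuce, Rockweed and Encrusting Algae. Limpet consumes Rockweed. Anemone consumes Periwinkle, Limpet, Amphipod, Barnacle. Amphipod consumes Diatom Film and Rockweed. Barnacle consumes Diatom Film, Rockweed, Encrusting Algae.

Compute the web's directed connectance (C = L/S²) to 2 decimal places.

C = 0.17

The web has S = 9 species and L = 14 feeding links.
C = L / S² = 14 / 81 = 0.1728 ≈ 0.17.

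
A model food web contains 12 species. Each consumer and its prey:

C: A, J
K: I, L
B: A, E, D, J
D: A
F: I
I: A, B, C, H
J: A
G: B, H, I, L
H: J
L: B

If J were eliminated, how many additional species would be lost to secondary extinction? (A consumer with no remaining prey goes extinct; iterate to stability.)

1

Remove J.
Round 1: H (all prey gone) → extinct.
No further losses. Total secondary extinctions: 1.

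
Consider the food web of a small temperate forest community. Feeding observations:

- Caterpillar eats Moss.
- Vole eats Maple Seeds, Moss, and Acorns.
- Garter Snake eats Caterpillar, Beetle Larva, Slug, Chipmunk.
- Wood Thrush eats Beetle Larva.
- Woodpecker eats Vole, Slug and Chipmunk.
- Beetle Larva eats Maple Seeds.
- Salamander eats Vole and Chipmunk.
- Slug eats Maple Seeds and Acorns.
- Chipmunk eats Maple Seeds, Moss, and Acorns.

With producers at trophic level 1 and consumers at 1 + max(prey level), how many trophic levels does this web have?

Producers (level 1): Maple Seeds, Moss, Acorns.
Maple Seeds → Chipmunk → Salamander gives Salamander level 3.
No species has a prey at level 3, so no species reaches level 4.

3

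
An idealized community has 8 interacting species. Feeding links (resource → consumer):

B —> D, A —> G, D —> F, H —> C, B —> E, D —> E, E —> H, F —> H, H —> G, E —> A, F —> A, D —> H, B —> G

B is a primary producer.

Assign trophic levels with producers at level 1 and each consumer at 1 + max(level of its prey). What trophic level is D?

Trophic level 2

B is a producer → level 1.
D eats B → level 2.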